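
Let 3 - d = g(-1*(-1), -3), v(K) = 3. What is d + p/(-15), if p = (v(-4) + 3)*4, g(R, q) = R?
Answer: ⅖ ≈ 0.40000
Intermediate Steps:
d = 2 (d = 3 - (-1)*(-1) = 3 - 1*1 = 3 - 1 = 2)
p = 24 (p = (3 + 3)*4 = 6*4 = 24)
d + p/(-15) = 2 + 24/(-15) = 2 - 1/15*24 = 2 - 8/5 = ⅖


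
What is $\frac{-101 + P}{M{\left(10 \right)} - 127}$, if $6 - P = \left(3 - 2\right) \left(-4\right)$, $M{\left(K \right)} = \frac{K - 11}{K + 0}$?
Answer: $\frac{910}{1271} \approx 0.71597$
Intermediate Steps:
$M{\left(K \right)} = \frac{-11 + K}{K}$
$P = 10$ ($P = 6 - \left(3 - 2\right) \left(-4\right) = 6 - 1 \left(-4\right) = 6 - -4 = 6 + 4 = 10$)
$\frac{-101 + P}{M{\left(10 \right)} - 127} = \frac{-101 + 10}{\frac{-11 + 10}{10} - 127} = - \frac{91}{\frac{1}{10} \left(-1\right) - 127} = - \frac{91}{- \frac{1}{10} - 127} = - \frac{91}{- \frac{1271}{10}} = \left(-91\right) \left(- \frac{10}{1271}\right) = \frac{910}{1271}$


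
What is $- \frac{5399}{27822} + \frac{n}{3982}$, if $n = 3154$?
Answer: $\frac{33125885}{55393602} \approx 0.59801$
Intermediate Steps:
$- \frac{5399}{27822} + \frac{n}{3982} = - \frac{5399}{27822} + \frac{3154}{3982} = \left(-5399\right) \frac{1}{27822} + 3154 \cdot \frac{1}{3982} = - \frac{5399}{27822} + \frac{1577}{1991} = \frac{33125885}{55393602}$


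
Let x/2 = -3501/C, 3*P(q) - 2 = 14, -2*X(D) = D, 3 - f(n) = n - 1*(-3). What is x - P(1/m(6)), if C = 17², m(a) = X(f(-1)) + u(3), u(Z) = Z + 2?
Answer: -25630/867 ≈ -29.562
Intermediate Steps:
f(n) = -n (f(n) = 3 - (n - 1*(-3)) = 3 - (n + 3) = 3 - (3 + n) = 3 + (-3 - n) = -n)
X(D) = -D/2
u(Z) = 2 + Z
m(a) = 9/2 (m(a) = -(-1)*(-1)/2 + (2 + 3) = -½*1 + 5 = -½ + 5 = 9/2)
P(q) = 16/3 (P(q) = ⅔ + (⅓)*14 = ⅔ + 14/3 = 16/3)
C = 289
x = -7002/289 (x = 2*(-3501/289) = -7002/289 ≈ -24.228)
x - P(1/m(6)) = -7002/289 - 1*16/3 = -7002/289 - 16/3 = -25630/867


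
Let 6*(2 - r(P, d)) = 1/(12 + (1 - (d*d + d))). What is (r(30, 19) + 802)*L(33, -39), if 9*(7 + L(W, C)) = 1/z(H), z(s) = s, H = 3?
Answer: -166418446/29727 ≈ -5598.2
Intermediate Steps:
L(W, C) = -188/27 (L(W, C) = -7 + (1/9)/3 = -7 + (1/9)*(1/3) = -7 + 1/27 = -188/27)
r(P, d) = 2 - 1/(6*(13 - d - d**2)) (r(P, d) = 2 - 1/(6*(12 + (1 - (d*d + d)))) = 2 - 1/(6*(12 + (1 - (d**2 + d)))) = 2 - 1/(6*(12 + (1 - (d + d**2)))) = 2 - 1/(6*(12 + (1 + (-d - d**2)))) = 2 - 1/(6*(12 + (1 - d - d**2))) = 2 - 1/(6*(13 - d - d**2)))
(r(30, 19) + 802)*L(33, -39) = ((-155/6 + 2*19 + 2*19**2)/(-13 + 19 + 19**2) + 802)*(-188/27) = ((-155/6 + 38 + 2*361)/(-13 + 19 + 361) + 802)*(-188/27) = ((-155/6 + 38 + 722)/367 + 802)*(-188/27) = ((1/367)*(4405/6) + 802)*(-188/27) = (4405/2202 + 802)*(-188/27) = (1770409/2202)*(-188/27) = -166418446/29727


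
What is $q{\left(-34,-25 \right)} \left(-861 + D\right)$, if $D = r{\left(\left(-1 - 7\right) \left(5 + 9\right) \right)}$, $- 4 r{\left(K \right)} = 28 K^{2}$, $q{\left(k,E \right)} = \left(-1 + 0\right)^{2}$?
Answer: $-88669$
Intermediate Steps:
$q{\left(k,E \right)} = 1$ ($q{\left(k,E \right)} = \left(-1\right)^{2} = 1$)
$r{\left(K \right)} = - 7 K^{2}$ ($r{\left(K \right)} = - \frac{28 K^{2}}{4} = - 7 K^{2}$)
$D = -87808$ ($D = - 7 \left(\left(-1 - 7\right) \left(5 + 9\right)\right)^{2} = - 7 \left(\left(-8\right) 14\right)^{2} = - 7 \left(-112\right)^{2} = \left(-7\right) 12544 = -87808$)
$q{\left(-34,-25 \right)} \left(-861 + D\right) = 1 \left(-861 - 87808\right) = 1 \left(-88669\right) = -88669$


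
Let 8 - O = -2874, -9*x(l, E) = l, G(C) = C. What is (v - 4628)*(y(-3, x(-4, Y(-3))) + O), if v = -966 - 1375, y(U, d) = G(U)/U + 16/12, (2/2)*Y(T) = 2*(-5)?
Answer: -20100919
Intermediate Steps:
Y(T) = -10 (Y(T) = 2*(-5) = -10)
x(l, E) = -l/9
y(U, d) = 7/3 (y(U, d) = U/U + 16/12 = 1 + 16*(1/12) = 1 + 4/3 = 7/3)
O = 2882 (O = 8 - 1*(-2874) = 8 + 2874 = 2882)
v = -2341
(v - 4628)*(y(-3, x(-4, Y(-3))) + O) = (-2341 - 4628)*(7/3 + 2882) = -6969*8653/3 = -20100919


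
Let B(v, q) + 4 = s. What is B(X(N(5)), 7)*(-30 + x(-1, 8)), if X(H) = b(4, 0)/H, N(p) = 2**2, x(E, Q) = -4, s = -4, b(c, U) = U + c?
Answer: 272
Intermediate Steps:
N(p) = 4
X(H) = 4/H (X(H) = (0 + 4)/H = 4/H)
B(v, q) = -8 (B(v, q) = -4 - 4 = -8)
B(X(N(5)), 7)*(-30 + x(-1, 8)) = -8*(-30 - 4) = -8*(-34) = 272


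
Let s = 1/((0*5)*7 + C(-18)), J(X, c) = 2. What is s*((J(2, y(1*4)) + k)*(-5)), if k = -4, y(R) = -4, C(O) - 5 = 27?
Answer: 5/16 ≈ 0.31250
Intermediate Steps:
C(O) = 32 (C(O) = 5 + 27 = 32)
s = 1/32 (s = 1/((0*5)*7 + 32) = 1/(0*7 + 32) = 1/(0 + 32) = 1/32 ≈ 0.031250)
s*((J(2, y(1*4)) + k)*(-5)) = ((2 - 4)*(-5))/32 = (-2*(-5))/32 = (1/32)*10 = 5/16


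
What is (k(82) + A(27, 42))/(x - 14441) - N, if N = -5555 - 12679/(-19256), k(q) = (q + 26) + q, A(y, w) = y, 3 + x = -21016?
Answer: 948149720227/170704440 ≈ 5554.3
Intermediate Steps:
x = -21019 (x = -3 - 21016 = -21019)
k(q) = 26 + 2*q (k(q) = (26 + q) + q = 26 + 2*q)
N = -106954401/19256 (N = -5555 - 12679*(-1)/19256 = -5555 - 1*(-12679/19256) = -5555 + 12679/19256 = -106954401/19256 ≈ -5554.3)
(k(82) + A(27, 42))/(x - 14441) - N = ((26 + 2*82) + 27)/(-21019 - 14441) - 1*(-106954401/19256) = ((26 + 164) + 27)/(-35460) + 106954401/19256 = (190 + 27)*(-1/35460) + 106954401/19256 = 217*(-1/35460) + 106954401/19256 = -217/35460 + 106954401/19256 = 948149720227/170704440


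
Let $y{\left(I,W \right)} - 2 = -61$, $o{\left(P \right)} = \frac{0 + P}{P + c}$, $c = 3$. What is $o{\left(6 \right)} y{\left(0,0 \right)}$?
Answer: $- \frac{118}{3} \approx -39.333$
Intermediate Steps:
$o{\left(P \right)} = \frac{P}{3 + P}$ ($o{\left(P \right)} = \frac{0 + P}{P + 3} = \frac{P}{3 + P}$)
$y{\left(I,W \right)} = -59$ ($y{\left(I,W \right)} = 2 - 61 = -59$)
$o{\left(6 \right)} y{\left(0,0 \right)} = \frac{6}{3 + 6} \left(-59\right) = \frac{6}{9} \left(-59\right) = 6 \cdot \frac{1}{9} \left(-59\right) = \frac{2}{3} \left(-59\right) = - \frac{118}{3}$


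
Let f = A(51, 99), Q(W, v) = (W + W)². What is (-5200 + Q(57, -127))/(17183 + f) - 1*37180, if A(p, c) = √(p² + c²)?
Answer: -10977004015992/295243087 - 23388*√1378/295243087 ≈ -37180.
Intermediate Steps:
Q(W, v) = 4*W² (Q(W, v) = (2*W)² = 4*W²)
A(p, c) = √(c² + p²)
f = 3*√1378 (f = √(99² + 51²) = √(9801 + 2601) = √12402 = 3*√1378 ≈ 111.36)
(-5200 + Q(57, -127))/(17183 + f) - 1*37180 = (-5200 + 4*57²)/(17183 + 3*√1378) - 1*37180 = (-5200 + 4*3249)/(17183 + 3*√1378) - 37180 = (-5200 + 12996)/(17183 + 3*√1378) - 37180 = 7796/(17183 + 3*√1378) - 37180 = -37180 + 7796/(17183 + 3*√1378)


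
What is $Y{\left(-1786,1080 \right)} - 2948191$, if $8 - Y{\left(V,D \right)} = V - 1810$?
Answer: $-2944587$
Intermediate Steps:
$Y{\left(V,D \right)} = 1818 - V$ ($Y{\left(V,D \right)} = 8 - \left(V - 1810\right) = 8 - \left(-1810 + V\right) = 1818 - V$)
$Y{\left(-1786,1080 \right)} - 2948191 = \left(1818 - -1786\right) - 2948191 = \left(1818 + 1786\right) - 2948191 = 3604 - 2948191 = -2944587$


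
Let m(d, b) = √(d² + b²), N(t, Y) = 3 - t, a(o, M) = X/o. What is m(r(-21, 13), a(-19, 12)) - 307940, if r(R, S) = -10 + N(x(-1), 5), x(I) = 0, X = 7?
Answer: -307940 + 7*√362/19 ≈ -3.0793e+5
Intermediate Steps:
a(o, M) = 7/o
r(R, S) = -7 (r(R, S) = -10 + (3 - 1*0) = -10 + (3 + 0) = -10 + 3 = -7)
m(d, b) = √(b² + d²)
m(r(-21, 13), a(-19, 12)) - 307940 = √((7/(-19))² + (-7)²) - 307940 = √((7*(-1/19))² + 49) - 307940 = √((-7/19)² + 49) - 307940 = √(49/361 + 49) - 307940 = √(17738/361) - 307940 = 7*√362/19 - 307940 = -307940 + 7*√362/19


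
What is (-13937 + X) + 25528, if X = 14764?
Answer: 26355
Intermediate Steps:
(-13937 + X) + 25528 = (-13937 + 14764) + 25528 = 827 + 25528 = 26355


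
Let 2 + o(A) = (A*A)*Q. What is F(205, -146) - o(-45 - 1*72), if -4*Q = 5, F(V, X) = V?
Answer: 69273/4 ≈ 17318.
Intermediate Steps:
Q = -5/4 (Q = -¼*5 = -5/4 ≈ -1.2500)
o(A) = -2 - 5*A²/4 (o(A) = -2 + (A*A)*(-5/4) = -2 + A²*(-5/4) = -2 - 5*A²/4)
F(205, -146) - o(-45 - 1*72) = 205 - (-2 - 5*(-45 - 1*72)²/4) = 205 - (-2 - 5*(-45 - 72)²/4) = 205 - (-2 - 5/4*(-117)²) = 205 - (-2 - 5/4*13689) = 205 - (-2 - 68445/4) = 205 - 1*(-68453/4) = 205 + 68453/4 = 69273/4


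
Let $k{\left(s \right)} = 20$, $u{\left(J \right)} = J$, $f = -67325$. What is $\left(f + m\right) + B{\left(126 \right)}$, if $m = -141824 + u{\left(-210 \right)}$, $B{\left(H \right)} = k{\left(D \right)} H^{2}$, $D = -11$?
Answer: $108161$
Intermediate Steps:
$B{\left(H \right)} = 20 H^{2}$
$m = -142034$ ($m = -141824 - 210 = -142034$)
$\left(f + m\right) + B{\left(126 \right)} = \left(-67325 - 142034\right) + 20 \cdot 126^{2} = -209359 + 20 \cdot 15876 = -209359 + 317520 = 108161$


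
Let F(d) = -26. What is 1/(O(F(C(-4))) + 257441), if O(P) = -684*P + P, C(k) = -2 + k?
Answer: 1/275199 ≈ 3.6337e-6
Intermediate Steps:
O(P) = -683*P
1/(O(F(C(-4))) + 257441) = 1/(-683*(-26) + 257441) = 1/(17758 + 257441) = 1/275199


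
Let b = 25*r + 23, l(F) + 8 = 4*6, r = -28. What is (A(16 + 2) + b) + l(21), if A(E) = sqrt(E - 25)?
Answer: -661 + I*sqrt(7) ≈ -661.0 + 2.6458*I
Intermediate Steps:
l(F) = 16 (l(F) = -8 + 4*6 = -8 + 24 = 16)
b = -677 (b = 25*(-28) + 23 = -700 + 23 = -677)
A(E) = sqrt(-25 + E)
(A(16 + 2) + b) + l(21) = (sqrt(-25 + (16 + 2)) - 677) + 16 = (sqrt(-25 + 18) - 677) + 16 = (sqrt(-7) - 677) + 16 = (I*sqrt(7) - 677) + 16 = (-677 + I*sqrt(7)) + 16 = -661 + I*sqrt(7)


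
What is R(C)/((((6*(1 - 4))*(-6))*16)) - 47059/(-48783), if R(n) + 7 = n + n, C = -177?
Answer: 21235763/28099008 ≈ 0.75575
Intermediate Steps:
R(n) = -7 + 2*n (R(n) = -7 + (n + n) = -7 + 2*n)
R(C)/((((6*(1 - 4))*(-6))*16)) - 47059/(-48783) = (-7 + 2*(-177))/((((6*(1 - 4))*(-6))*16)) - 47059/(-48783) = (-7 - 354)/((((6*(-3))*(-6))*16)) - 47059*(-1/48783) = -361/(-18*(-6)*16) + 47059/48783 = -361/(108*16) + 47059/48783 = -361/1728 + 47059/48783 = 21235763/28099008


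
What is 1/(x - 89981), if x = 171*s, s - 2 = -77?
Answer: -1/102806 ≈ -9.7271e-6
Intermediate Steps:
s = -75 (s = 2 - 77 = -75)
x = -12825 (x = 171*(-75) = -12825)
1/(x - 89981) = 1/(-12825 - 89981) = 1/(-102806) = -1/102806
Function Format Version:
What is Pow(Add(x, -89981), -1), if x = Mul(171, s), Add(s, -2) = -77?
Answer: Rational(-1, 102806) ≈ -9.7271e-6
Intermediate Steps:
s = -75 (s = Add(2, -77) = -75)
x = -12825 (x = Mul(171, -75) = -12825)
Pow(Add(x, -89981), -1) = Pow(Add(-12825, -89981), -1) = Pow(-102806, -1) = Rational(-1, 102806)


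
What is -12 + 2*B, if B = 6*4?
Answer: 36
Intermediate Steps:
B = 24
-12 + 2*B = -12 + 2*24 = -12 + 48 = 36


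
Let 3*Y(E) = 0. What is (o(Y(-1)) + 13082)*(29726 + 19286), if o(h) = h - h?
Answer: 641174984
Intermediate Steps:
Y(E) = 0 (Y(E) = (⅓)*0 = 0)
o(h) = 0
(o(Y(-1)) + 13082)*(29726 + 19286) = (0 + 13082)*(29726 + 19286) = 13082*49012 = 641174984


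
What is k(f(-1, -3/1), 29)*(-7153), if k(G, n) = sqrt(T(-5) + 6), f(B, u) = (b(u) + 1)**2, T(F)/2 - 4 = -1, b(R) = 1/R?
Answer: -14306*sqrt(3) ≈ -24779.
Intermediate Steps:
T(F) = 6 (T(F) = 8 + 2*(-1) = 8 - 2 = 6)
f(B, u) = (1 + 1/u)**2 (f(B, u) = (1/u + 1)**2 = (1 + 1/u)**2)
k(G, n) = 2*sqrt(3) (k(G, n) = sqrt(6 + 6) = sqrt(12) = 2*sqrt(3))
k(f(-1, -3/1), 29)*(-7153) = (2*sqrt(3))*(-7153) = -14306*sqrt(3)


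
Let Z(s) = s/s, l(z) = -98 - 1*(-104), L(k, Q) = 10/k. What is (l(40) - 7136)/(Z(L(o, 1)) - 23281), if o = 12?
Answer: 713/2328 ≈ 0.30627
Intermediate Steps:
l(z) = 6 (l(z) = -98 + 104 = 6)
Z(s) = 1
(l(40) - 7136)/(Z(L(o, 1)) - 23281) = (6 - 7136)/(1 - 23281) = -7130/(-23280) = -7130*(-1/23280) = 713/2328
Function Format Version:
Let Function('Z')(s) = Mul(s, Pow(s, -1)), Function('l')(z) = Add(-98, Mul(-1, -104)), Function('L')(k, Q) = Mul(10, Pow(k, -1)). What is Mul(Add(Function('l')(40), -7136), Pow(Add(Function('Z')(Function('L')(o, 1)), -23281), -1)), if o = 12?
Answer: Rational(713, 2328) ≈ 0.30627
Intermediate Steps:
Function('l')(z) = 6 (Function('l')(z) = Add(-98, 104) = 6)
Function('Z')(s) = 1
Mul(Add(Function('l')(40), -7136), Pow(Add(Function('Z')(Function('L')(o, 1)), -23281), -1)) = Mul(Add(6, -7136), Pow(Add(1, -23281), -1)) = Mul(-7130, Pow(-23280, -1)) = Mul(-7130, Rational(-1, 23280)) = Rational(713, 2328)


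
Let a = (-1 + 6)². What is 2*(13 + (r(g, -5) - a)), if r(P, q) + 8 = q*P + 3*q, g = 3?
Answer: -100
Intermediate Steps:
r(P, q) = -8 + 3*q + P*q (r(P, q) = -8 + (q*P + 3*q) = -8 + (P*q + 3*q) = -8 + (3*q + P*q) = -8 + 3*q + P*q)
a = 25 (a = 5² = 25)
2*(13 + (r(g, -5) - a)) = 2*(13 + ((-8 + 3*(-5) + 3*(-5)) - 1*25)) = 2*(13 + ((-8 - 15 - 15) - 25)) = 2*(13 + (-38 - 25)) = 2*(13 - 63) = 2*(-50) = -100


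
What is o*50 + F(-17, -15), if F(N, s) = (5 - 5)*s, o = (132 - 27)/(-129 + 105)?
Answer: -875/4 ≈ -218.75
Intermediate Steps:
o = -35/8 (o = 105/(-24) = 105*(-1/24) = -35/8 ≈ -4.3750)
F(N, s) = 0 (F(N, s) = 0*s = 0)
o*50 + F(-17, -15) = -35/8*50 + 0 = -875/4 + 0 = -875/4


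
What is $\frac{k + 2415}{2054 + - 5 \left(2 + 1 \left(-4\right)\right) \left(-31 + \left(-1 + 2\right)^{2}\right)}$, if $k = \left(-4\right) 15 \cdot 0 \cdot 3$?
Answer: $\frac{2415}{1754} \approx 1.3769$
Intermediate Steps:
$k = 0$ ($k = \left(-60\right) 0 = 0$)
$\frac{k + 2415}{2054 + - 5 \left(2 + 1 \left(-4\right)\right) \left(-31 + \left(-1 + 2\right)^{2}\right)} = \frac{0 + 2415}{2054 + - 5 \left(2 + 1 \left(-4\right)\right) \left(-31 + \left(-1 + 2\right)^{2}\right)} = \frac{2415}{2054 + - 5 \left(2 - 4\right) \left(-31 + 1^{2}\right)} = \frac{2415}{2054 + \left(-5\right) \left(-2\right) \left(-31 + 1\right)} = \frac{2415}{2054 + 10 \left(-30\right)} = \frac{2415}{2054 - 300} = \frac{2415}{1754}$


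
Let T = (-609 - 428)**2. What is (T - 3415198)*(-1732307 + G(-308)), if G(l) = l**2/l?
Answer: 4054022822835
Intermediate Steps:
G(l) = l
T = 1075369 (T = (-1037)**2 = 1075369)
(T - 3415198)*(-1732307 + G(-308)) = (1075369 - 3415198)*(-1732307 - 308) = -2339829*(-1732615) = 4054022822835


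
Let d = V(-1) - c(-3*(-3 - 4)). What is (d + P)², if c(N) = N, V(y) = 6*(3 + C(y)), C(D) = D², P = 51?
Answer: 2916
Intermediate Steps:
V(y) = 18 + 6*y² (V(y) = 6*(3 + y²) = 18 + 6*y²)
d = 3 (d = (18 + 6*(-1)²) - (-3)*(-3 - 4) = (18 + 6*1) - (-3)*(-7) = (18 + 6) - 1*21 = 24 - 21 = 3)
(d + P)² = (3 + 51)² = 54² = 2916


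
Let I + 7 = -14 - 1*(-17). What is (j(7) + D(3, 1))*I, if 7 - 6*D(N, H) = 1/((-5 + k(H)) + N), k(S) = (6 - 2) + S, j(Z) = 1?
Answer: -76/9 ≈ -8.4444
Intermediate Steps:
k(S) = 4 + S
D(N, H) = 7/6 - 1/(6*(-1 + H + N)) (D(N, H) = 7/6 - 1/(6*((-5 + (4 + H)) + N)) = 7/6 - 1/(6*((-1 + H) + N)) = 7/6 - 1/(6*(-1 + H + N)))
I = -4 (I = -7 + (-14 - 1*(-17)) = -7 + (-14 + 17) = -7 + 3 = -4)
(j(7) + D(3, 1))*I = (1 + (-8 + 7*1 + 7*3)/(6*(-1 + 1 + 3)))*(-4) = (1 + (⅙)*(-8 + 7 + 21)/3)*(-4) = (1 + (⅙)*(⅓)*20)*(-4) = (1 + 10/9)*(-4) = (19/9)*(-4) = -76/9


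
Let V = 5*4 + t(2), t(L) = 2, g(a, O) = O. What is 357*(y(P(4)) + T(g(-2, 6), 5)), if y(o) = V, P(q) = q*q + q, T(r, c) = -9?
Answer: 4641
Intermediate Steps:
V = 22 (V = 5*4 + 2 = 20 + 2 = 22)
P(q) = q + q**2 (P(q) = q**2 + q = q + q**2)
y(o) = 22
357*(y(P(4)) + T(g(-2, 6), 5)) = 357*(22 - 9) = 357*13 = 4641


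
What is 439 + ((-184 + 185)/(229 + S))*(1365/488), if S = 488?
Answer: 51201903/116632 ≈ 439.00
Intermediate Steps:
439 + ((-184 + 185)/(229 + S))*(1365/488) = 439 + ((-184 + 185)/(229 + 488))*(1365/488) = 439 + (1/717)*(1365*(1/488)) = 439 + (1*(1/717))*(1365/488) = 439 + (1/717)*(1365/488) = 439 + 455/116632 = 51201903/116632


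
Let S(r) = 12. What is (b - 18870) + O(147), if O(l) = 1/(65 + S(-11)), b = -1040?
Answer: -1533069/77 ≈ -19910.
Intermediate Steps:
O(l) = 1/77 (O(l) = 1/(65 + 12) = 1/77)
(b - 18870) + O(147) = (-1040 - 18870) + 1/77 = -19910 + 1/77 = -1533069/77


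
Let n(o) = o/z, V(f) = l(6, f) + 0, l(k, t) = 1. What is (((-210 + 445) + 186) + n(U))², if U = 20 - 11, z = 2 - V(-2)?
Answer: 184900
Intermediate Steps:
V(f) = 1 (V(f) = 1 + 0 = 1)
z = 1 (z = 2 - 1*1 = 2 - 1 = 1)
U = 9
n(o) = o (n(o) = o/1 = o*1 = o)
(((-210 + 445) + 186) + n(U))² = (((-210 + 445) + 186) + 9)² = ((235 + 186) + 9)² = (421 + 9)² = 430² = 184900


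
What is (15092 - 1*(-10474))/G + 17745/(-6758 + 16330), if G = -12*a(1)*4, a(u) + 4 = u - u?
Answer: 10338533/76576 ≈ 135.01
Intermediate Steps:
a(u) = -4 (a(u) = -4 + (u - u) = -4 + 0 = -4)
G = 192 (G = -12*(-4)*4 = 48*4 = 192)
(15092 - 1*(-10474))/G + 17745/(-6758 + 16330) = (15092 - 1*(-10474))/192 + 17745/(-6758 + 16330) = (15092 + 10474)*(1/192) + 17745/9572 = 25566*(1/192) + 17745*(1/9572) = 4261/32 + 17745/9572 = 10338533/76576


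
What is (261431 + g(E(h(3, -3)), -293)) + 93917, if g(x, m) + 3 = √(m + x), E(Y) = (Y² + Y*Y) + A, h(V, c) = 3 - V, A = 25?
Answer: 355345 + 2*I*√67 ≈ 3.5535e+5 + 16.371*I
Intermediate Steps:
E(Y) = 25 + 2*Y² (E(Y) = (Y² + Y*Y) + 25 = (Y² + Y²) + 25 = 2*Y² + 25 = 25 + 2*Y²)
g(x, m) = -3 + √(m + x)
(261431 + g(E(h(3, -3)), -293)) + 93917 = (261431 + (-3 + √(-293 + (25 + 2*(3 - 1*3)²)))) + 93917 = (261431 + (-3 + √(-293 + (25 + 2*(3 - 3)²)))) + 93917 = (261431 + (-3 + √(-293 + (25 + 2*0²)))) + 93917 = (261431 + (-3 + √(-293 + (25 + 2*0)))) + 93917 = (261431 + (-3 + √(-293 + (25 + 0)))) + 93917 = (261431 + (-3 + √(-293 + 25))) + 93917 = (261431 + (-3 + √(-268))) + 93917 = (261431 + (-3 + 2*I*√67)) + 93917 = (261428 + 2*I*√67) + 93917 = 355345 + 2*I*√67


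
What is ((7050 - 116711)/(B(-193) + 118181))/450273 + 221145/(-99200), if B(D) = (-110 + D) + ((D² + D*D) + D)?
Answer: -3827350550724851/1716850748626560 ≈ -2.2293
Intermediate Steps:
B(D) = -110 + 2*D + 2*D² (B(D) = (-110 + D) + ((D² + D²) + D) = (-110 + D) + (2*D² + D) = (-110 + D) + (D + 2*D²) = -110 + 2*D + 2*D²)
((7050 - 116711)/(B(-193) + 118181))/450273 + 221145/(-99200) = ((7050 - 116711)/((-110 + 2*(-193) + 2*(-193)²) + 118181))/450273 + 221145/(-99200) = -109661/((-110 - 386 + 2*37249) + 118181)*(1/450273) + 221145*(-1/99200) = -109661/((-110 - 386 + 74498) + 118181)*(1/450273) - 44229/19840 = -109661/(74002 + 118181)*(1/450273) - 44229/19840 = -109661/192183*(1/450273) - 44229/19840 = -109661*1/192183*(1/450273) - 44229/19840 = -109661/192183*1/450273 - 44229/19840 = -109661/86534815959 - 44229/19840 = -3827350550724851/1716850748626560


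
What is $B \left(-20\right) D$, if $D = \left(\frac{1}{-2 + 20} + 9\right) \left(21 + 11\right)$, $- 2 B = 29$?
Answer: $\frac{756320}{9} \approx 84036.0$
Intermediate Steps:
$B = - \frac{29}{2}$ ($B = \left(- \frac{1}{2}\right) 29 = - \frac{29}{2} \approx -14.5$)
$D = \frac{2608}{9}$ ($D = \left(\frac{1}{18} + 9\right) 32 = \frac{163}{18} \cdot 32 = \frac{2608}{9} \approx 289.78$)
$B \left(-20\right) D = \left(- \frac{29}{2}\right) \left(-20\right) \frac{2608}{9} = 290 \cdot \frac{2608}{9} = \frac{756320}{9}$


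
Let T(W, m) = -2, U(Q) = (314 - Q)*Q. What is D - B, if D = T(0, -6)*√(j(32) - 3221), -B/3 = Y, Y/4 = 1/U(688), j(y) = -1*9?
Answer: -3/64328 - 2*I*√3230 ≈ -4.6636e-5 - 113.67*I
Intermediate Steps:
U(Q) = Q*(314 - Q)
j(y) = -9
Y = -1/64328 (Y = 4/((688*(314 - 1*688))) = 4/((688*(314 - 688))) = 4/((688*(-374))) = 4/(-257312) = 4*(-1/257312) = -1/64328 ≈ -1.5545e-5)
B = 3/64328 (B = -3*(-1/64328) = 3/64328 ≈ 4.6636e-5)
D = -2*I*√3230 (D = -2*√(-9 - 3221) = -2*I*√3230 ≈ -113.67*I)
D - B = -2*I*√3230 - 1*3/64328 = -2*I*√3230 - 3/64328 = -3/64328 - 2*I*√3230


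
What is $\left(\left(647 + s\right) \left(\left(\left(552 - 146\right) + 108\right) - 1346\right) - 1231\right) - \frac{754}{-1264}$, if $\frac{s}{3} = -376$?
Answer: $\frac{252143729}{632} \approx 3.9896 \cdot 10^{5}$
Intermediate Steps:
$s = -1128$ ($s = 3 \left(-376\right) = -1128$)
$\left(\left(647 + s\right) \left(\left(\left(552 - 146\right) + 108\right) - 1346\right) - 1231\right) - \frac{754}{-1264} = \left(\left(647 - 1128\right) \left(\left(\left(552 - 146\right) + 108\right) - 1346\right) - 1231\right) - \frac{754}{-1264} = \left(- 481 \left(\left(406 + 108\right) - 1346\right) - 1231\right) - - \frac{377}{632} = \left(- 481 \left(514 - 1346\right) - 1231\right) + \frac{377}{632} = \left(\left(-481\right) \left(-832\right) - 1231\right) + \frac{377}{632} = \left(400192 - 1231\right) + \frac{377}{632} = 398961 + \frac{377}{632} = \frac{252143729}{632}$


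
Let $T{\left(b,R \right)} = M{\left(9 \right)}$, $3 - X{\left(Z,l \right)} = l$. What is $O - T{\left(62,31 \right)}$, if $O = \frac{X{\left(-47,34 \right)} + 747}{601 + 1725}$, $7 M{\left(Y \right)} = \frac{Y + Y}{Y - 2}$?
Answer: $- \frac{3392}{56987} \approx -0.059522$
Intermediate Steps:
$M{\left(Y \right)} = \frac{2 Y}{7 \left(-2 + Y\right)}$ ($M{\left(Y \right)} = \frac{\left(Y + Y\right) \frac{1}{Y - 2}}{7} = \frac{2 Y \frac{1}{-2 + Y}}{7} = \frac{2 Y}{7 \left(-2 + Y\right)}$)
$X{\left(Z,l \right)} = 3 - l$
$T{\left(b,R \right)} = \frac{18}{49}$ ($T{\left(b,R \right)} = \frac{2}{7} \cdot 9 \frac{1}{-2 + 9} = \frac{2}{7} \cdot 9 \cdot \frac{1}{7} = \frac{18}{49}$)
$O = \frac{358}{1163}$ ($O = \frac{\left(3 - 34\right) + 747}{601 + 1725} = \frac{\left(3 - 34\right) + 747}{2326} = \left(-31 + 747\right) \frac{1}{2326} = 716 \cdot \frac{1}{2326} = \frac{358}{1163} \approx 0.30782$)
$O - T{\left(62,31 \right)} = \frac{358}{1163} - \frac{18}{49} = - \frac{3392}{56987}$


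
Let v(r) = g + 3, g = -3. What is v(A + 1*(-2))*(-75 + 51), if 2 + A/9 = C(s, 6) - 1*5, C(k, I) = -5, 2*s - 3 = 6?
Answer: 0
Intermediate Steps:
s = 9/2 (s = 3/2 + (½)*6 = 3/2 + 3 = 9/2 ≈ 4.5000)
A = -108 (A = -18 + 9*(-5 - 1*5) = -18 + 9*(-5 - 5) = -18 + 9*(-10) = -18 - 90 = -108)
v(r) = 0 (v(r) = -3 + 3 = 0)
v(A + 1*(-2))*(-75 + 51) = 0*(-75 + 51) = 0*(-24) = 0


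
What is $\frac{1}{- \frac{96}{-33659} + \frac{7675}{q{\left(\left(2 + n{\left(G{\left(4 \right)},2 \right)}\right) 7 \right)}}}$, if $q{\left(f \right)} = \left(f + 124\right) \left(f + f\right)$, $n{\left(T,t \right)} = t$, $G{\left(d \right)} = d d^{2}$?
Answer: $\frac{286505408}{259149977} \approx 1.1056$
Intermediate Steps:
$G{\left(d \right)} = d^{3}$
$q{\left(f \right)} = 2 f \left(124 + f\right)$ ($q{\left(f \right)} = \left(124 + f\right) 2 f = 2 f \left(124 + f\right)$)
$\frac{1}{- \frac{96}{-33659} + \frac{7675}{q{\left(\left(2 + n{\left(G{\left(4 \right)},2 \right)}\right) 7 \right)}}} = \frac{1}{- \frac{96}{-33659} + \frac{7675}{2 \left(2 + 2\right) 7 \left(124 + \left(2 + 2\right) 7\right)}} = \frac{1}{\left(-96\right) \left(- \frac{1}{33659}\right) + \frac{7675}{2 \cdot 4 \cdot 7 \left(124 + 4 \cdot 7\right)}} = \frac{1}{\frac{96}{33659} + \frac{7675}{2 \cdot 28 \left(124 + 28\right)}} = \frac{1}{\frac{96}{33659} + \frac{7675}{2 \cdot 28 \cdot 152}} = \frac{1}{\frac{96}{33659} + \frac{7675}{8512}} = \frac{1}{\frac{259149977}{286505408}} = \frac{286505408}{259149977}$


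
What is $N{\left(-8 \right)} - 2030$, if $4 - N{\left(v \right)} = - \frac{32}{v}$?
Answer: $-2030$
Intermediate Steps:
$N{\left(v \right)} = 4 + \frac{32}{v}$ ($N{\left(v \right)} = 4 - - \frac{32}{v} = 4 + \frac{32}{v}$)
$N{\left(-8 \right)} - 2030 = \left(4 + \frac{32}{-8}\right) - 2030 = \left(4 + 32 \left(- \frac{1}{8}\right)\right) - 2030 = \left(4 - 4\right) - 2030 = 0 - 2030 = -2030$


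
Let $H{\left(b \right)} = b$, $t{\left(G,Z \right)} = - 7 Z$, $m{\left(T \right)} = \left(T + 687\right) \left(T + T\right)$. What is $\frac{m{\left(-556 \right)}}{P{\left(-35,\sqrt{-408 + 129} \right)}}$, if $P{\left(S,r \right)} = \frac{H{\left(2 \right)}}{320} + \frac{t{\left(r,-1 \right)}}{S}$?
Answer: $\frac{23307520}{31} \approx 7.5186 \cdot 10^{5}$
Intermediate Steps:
$m{\left(T \right)} = 2 T \left(687 + T\right)$ ($m{\left(T \right)} = \left(687 + T\right) 2 T = 2 T \left(687 + T\right)$)
$P{\left(S,r \right)} = \frac{1}{160} + \frac{7}{S}$ ($P{\left(S,r \right)} = \frac{2}{320} + \frac{\left(-7\right) \left(-1\right)}{S} = 2 \cdot \frac{1}{320} + \frac{7}{S} = \frac{1}{160} + \frac{7}{S}$)
$\frac{m{\left(-556 \right)}}{P{\left(-35,\sqrt{-408 + 129} \right)}} = \frac{2 \left(-556\right) \left(687 - 556\right)}{\frac{1}{160} \frac{1}{-35} \left(1120 - 35\right)} = \frac{2 \left(-556\right) 131}{\frac{1}{160} \left(- \frac{1}{35}\right) 1085} = - \frac{145672}{- \frac{31}{160}} = \left(-145672\right) \left(- \frac{160}{31}\right) = \frac{23307520}{31}$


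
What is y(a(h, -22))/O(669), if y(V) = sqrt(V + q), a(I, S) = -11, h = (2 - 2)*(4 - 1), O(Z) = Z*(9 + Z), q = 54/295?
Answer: I*sqrt(941345)/133806690 ≈ 7.251e-6*I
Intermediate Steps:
q = 54/295 (q = 54*(1/295) = 54/295 ≈ 0.18305)
h = 0 (h = 0*3 = 0)
y(V) = sqrt(54/295 + V) (y(V) = sqrt(V + 54/295) = sqrt(54/295 + V))
y(a(h, -22))/O(669) = (sqrt(15930 + 87025*(-11))/295)/((669*(9 + 669))) = (sqrt(15930 - 957275)/295)/((669*678)) = (sqrt(-941345)/295)/453582 = ((I*sqrt(941345))/295)*(1/453582) = (I*sqrt(941345)/295)*(1/453582) = I*sqrt(941345)/133806690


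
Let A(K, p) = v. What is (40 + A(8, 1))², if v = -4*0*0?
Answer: 1600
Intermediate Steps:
v = 0 (v = 0*0 = 0)
A(K, p) = 0
(40 + A(8, 1))² = (40 + 0)² = 40² = 1600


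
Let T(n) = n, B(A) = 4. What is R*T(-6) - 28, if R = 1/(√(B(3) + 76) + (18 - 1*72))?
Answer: -19771/709 + 6*√5/709 ≈ -27.867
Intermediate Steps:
R = 1/(-54 + 4*√5) (R = 1/(√(4 + 76) + (18 - 1*72)) = 1/(√80 + (18 - 72)) = 1/(4*√5 - 54) = 1/(-54 + 4*√5) ≈ -0.022195)
R*T(-6) - 28 = (-27/1418 - √5/709)*(-6) - 28 = (81/709 + 6*√5/709) - 28 = -19771/709 + 6*√5/709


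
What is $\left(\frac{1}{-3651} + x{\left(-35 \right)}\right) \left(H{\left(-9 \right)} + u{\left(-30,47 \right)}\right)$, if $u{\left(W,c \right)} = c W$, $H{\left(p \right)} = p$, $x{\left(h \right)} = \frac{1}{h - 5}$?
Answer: $\frac{1745843}{48680} \approx 35.864$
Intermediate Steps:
$x{\left(h \right)} = \frac{1}{-5 + h}$
$u{\left(W,c \right)} = W c$
$\left(\frac{1}{-3651} + x{\left(-35 \right)}\right) \left(H{\left(-9 \right)} + u{\left(-30,47 \right)}\right) = \left(\frac{1}{-3651} + \frac{1}{-5 - 35}\right) \left(-9 - 1410\right) = \left(- \frac{1}{3651} + \frac{1}{-40}\right) \left(-9 - 1410\right) = \left(- \frac{1}{3651} - \frac{1}{40}\right) \left(-1419\right) = \left(- \frac{3691}{146040}\right) \left(-1419\right) = \frac{1745843}{48680}$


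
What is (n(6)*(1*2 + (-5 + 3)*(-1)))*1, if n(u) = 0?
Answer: 0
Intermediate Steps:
(n(6)*(1*2 + (-5 + 3)*(-1)))*1 = (0*(1*2 + (-5 + 3)*(-1)))*1 = (0*(2 - 2*(-1)))*1 = (0*(2 + 2))*1 = (0*4)*1 = 0*1 = 0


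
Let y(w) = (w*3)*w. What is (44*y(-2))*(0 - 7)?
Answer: -3696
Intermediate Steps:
y(w) = 3*w² (y(w) = (3*w)*w = 3*w²)
(44*y(-2))*(0 - 7) = (44*(3*(-2)²))*(0 - 7) = (44*(3*4))*(-7) = (44*12)*(-7) = 528*(-7) = -3696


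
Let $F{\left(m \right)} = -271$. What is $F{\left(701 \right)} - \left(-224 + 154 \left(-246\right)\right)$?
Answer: $37837$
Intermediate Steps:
$F{\left(701 \right)} - \left(-224 + 154 \left(-246\right)\right) = -271 - \left(-224 + 154 \left(-246\right)\right) = -271 - \left(-224 - 37884\right) = -271 - -38108 = -271 + 38108 = 37837$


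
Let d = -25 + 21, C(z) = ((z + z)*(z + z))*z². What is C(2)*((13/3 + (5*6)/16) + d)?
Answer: 424/3 ≈ 141.33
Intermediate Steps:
C(z) = 4*z⁴ (C(z) = ((2*z)*(2*z))*z² = (4*z²)*z² = 4*z⁴)
d = -4
C(2)*((13/3 + (5*6)/16) + d) = (4*2⁴)*((13/3 + (5*6)/16) - 4) = (4*16)*((13*(⅓) + 30*(1/16)) - 4) = 64*((13/3 + 15/8) - 4) = 64*(149/24 - 4) = 64*(53/24) = 424/3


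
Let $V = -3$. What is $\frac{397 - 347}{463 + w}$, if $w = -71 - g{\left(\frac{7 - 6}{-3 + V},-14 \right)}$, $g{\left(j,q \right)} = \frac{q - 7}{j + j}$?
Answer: $\frac{50}{329} \approx 0.15198$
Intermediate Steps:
$g{\left(j,q \right)} = \frac{-7 + q}{2 j}$
$w = -134$ ($w = -71 - \frac{-7 - 14}{2 \frac{7 - 6}{-3 - 3}} = -71 - \frac{1}{2} \frac{1}{1 \frac{1}{-6}} \left(-21\right) = -71 - \frac{1}{2} \frac{1}{1 \left(- \frac{1}{6}\right)} \left(-21\right) = -71 - \frac{1}{2} \frac{1}{- \frac{1}{6}} \left(-21\right) = -71 - \frac{1}{2} \left(-6\right) \left(-21\right) = -71 - 63 = -134$)
$\frac{397 - 347}{463 + w} = \frac{397 - 347}{463 - 134} = \frac{50}{329}$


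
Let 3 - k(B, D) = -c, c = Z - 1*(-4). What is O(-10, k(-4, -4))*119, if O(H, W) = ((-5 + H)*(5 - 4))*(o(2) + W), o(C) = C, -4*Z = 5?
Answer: -55335/4 ≈ -13834.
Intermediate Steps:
Z = -5/4 (Z = -¼*5 = -5/4 ≈ -1.2500)
c = 11/4 (c = -5/4 - 1*(-4) = -5/4 + 4 = 11/4 ≈ 2.7500)
k(B, D) = 23/4 (k(B, D) = 3 - (-1)*11/4 = 3 - 1*(-11/4) = 3 + 11/4 = 23/4)
O(H, W) = (-5 + H)*(2 + W) (O(H, W) = ((-5 + H)*(5 - 4))*(2 + W) = ((-5 + H)*1)*(2 + W) = (-5 + H)*(2 + W))
O(-10, k(-4, -4))*119 = (-10 - 5*23/4 + 2*(-10) - 10*23/4)*119 = (-10 - 115/4 - 20 - 115/2)*119 = -465/4*119 = -55335/4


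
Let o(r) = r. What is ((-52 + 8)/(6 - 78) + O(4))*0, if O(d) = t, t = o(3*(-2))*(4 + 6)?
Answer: 0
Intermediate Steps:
t = -60 (t = (3*(-2))*(4 + 6) = -6*10 = -60)
O(d) = -60
((-52 + 8)/(6 - 78) + O(4))*0 = ((-52 + 8)/(6 - 78) - 60)*0 = (-44/(-72) - 60)*0 = (-44*(-1/72) - 60)*0 = (11/18 - 60)*0 = -1069/18*0 = 0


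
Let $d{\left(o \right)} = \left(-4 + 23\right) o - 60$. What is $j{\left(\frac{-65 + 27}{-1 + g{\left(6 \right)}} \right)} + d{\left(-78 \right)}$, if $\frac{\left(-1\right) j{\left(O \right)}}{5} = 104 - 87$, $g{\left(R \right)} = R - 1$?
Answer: $-1627$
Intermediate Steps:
$g{\left(R \right)} = -1 + R$ ($g{\left(R \right)} = R - 1 = -1 + R$)
$d{\left(o \right)} = -60 + 19 o$ ($d{\left(o \right)} = 19 o - 60 = -60 + 19 o$)
$j{\left(O \right)} = -85$ ($j{\left(O \right)} = - 5 \left(104 - 87\right) = \left(-5\right) 17 = -85$)
$j{\left(\frac{-65 + 27}{-1 + g{\left(6 \right)}} \right)} + d{\left(-78 \right)} = -85 + \left(-60 + 19 \left(-78\right)\right) = -85 - 1542 = -1627$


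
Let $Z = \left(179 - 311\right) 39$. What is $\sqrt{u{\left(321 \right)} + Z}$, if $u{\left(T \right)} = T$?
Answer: $i \sqrt{4827} \approx 69.477 i$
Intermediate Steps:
$Z = -5148$ ($Z = \left(-132\right) 39 = -5148$)
$\sqrt{u{\left(321 \right)} + Z} = \sqrt{321 - 5148} = \sqrt{-4827} = i \sqrt{4827}$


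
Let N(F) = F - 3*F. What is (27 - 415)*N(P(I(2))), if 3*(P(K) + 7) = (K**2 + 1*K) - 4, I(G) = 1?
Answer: -17848/3 ≈ -5949.3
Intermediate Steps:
P(K) = -25/3 + K/3 + K**2/3 (P(K) = -7 + ((K**2 + 1*K) - 4)/3 = -7 + ((K**2 + K) - 4)/3 = -7 + ((K + K**2) - 4)/3 = -7 + (-4 + K + K**2)/3 = -7 + (-4/3 + K/3 + K**2/3) = -25/3 + K/3 + K**2/3)
N(F) = -2*F
(27 - 415)*N(P(I(2))) = (27 - 415)*(-2*(-25/3 + (1/3)*1 + (1/3)*1**2)) = -(-776)*(-25/3 + 1/3 + (1/3)*1) = -(-776)*(-25/3 + 1/3 + 1/3) = -(-776)*(-23)/3 = -388*46/3 = -17848/3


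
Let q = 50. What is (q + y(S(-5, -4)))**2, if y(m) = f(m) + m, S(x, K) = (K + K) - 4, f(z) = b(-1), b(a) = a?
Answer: 1369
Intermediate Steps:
f(z) = -1
S(x, K) = -4 + 2*K (S(x, K) = 2*K - 4 = -4 + 2*K)
y(m) = -1 + m
(q + y(S(-5, -4)))**2 = (50 + (-1 + (-4 + 2*(-4))))**2 = (50 + (-1 + (-4 - 8)))**2 = (50 + (-1 - 12))**2 = (50 - 13)**2 = 37**2 = 1369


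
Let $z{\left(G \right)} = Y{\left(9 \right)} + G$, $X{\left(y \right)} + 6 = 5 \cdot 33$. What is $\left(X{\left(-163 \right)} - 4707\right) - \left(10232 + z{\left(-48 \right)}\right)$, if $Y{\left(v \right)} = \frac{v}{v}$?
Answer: $-14733$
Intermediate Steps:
$X{\left(y \right)} = 159$ ($X{\left(y \right)} = -6 + 5 \cdot 33 = -6 + 165 = 159$)
$Y{\left(v \right)} = 1$
$z{\left(G \right)} = 1 + G$
$\left(X{\left(-163 \right)} - 4707\right) - \left(10232 + z{\left(-48 \right)}\right) = \left(159 - 4707\right) - 10185 = -4548 - 10185 = -14733$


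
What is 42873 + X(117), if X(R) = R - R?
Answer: 42873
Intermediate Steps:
X(R) = 0
42873 + X(117) = 42873 + 0 = 42873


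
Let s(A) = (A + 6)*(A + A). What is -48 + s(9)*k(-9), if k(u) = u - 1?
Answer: -2748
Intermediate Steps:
k(u) = -1 + u
s(A) = 2*A*(6 + A) (s(A) = (6 + A)*(2*A) = 2*A*(6 + A))
-48 + s(9)*k(-9) = -48 + (2*9*(6 + 9))*(-1 - 9) = -48 + (2*9*15)*(-10) = -48 + 270*(-10) = -48 - 2700 = -2748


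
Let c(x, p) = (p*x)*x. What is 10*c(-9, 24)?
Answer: 19440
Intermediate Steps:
c(x, p) = p*x**2
10*c(-9, 24) = 10*(24*(-9)**2) = 10*(24*81) = 10*1944 = 19440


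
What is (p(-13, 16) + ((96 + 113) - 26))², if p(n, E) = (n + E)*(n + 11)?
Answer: 31329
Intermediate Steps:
p(n, E) = (11 + n)*(E + n) (p(n, E) = (E + n)*(11 + n) = (11 + n)*(E + n))
(p(-13, 16) + ((96 + 113) - 26))² = (((-13)² + 11*16 + 11*(-13) + 16*(-13)) + ((96 + 113) - 26))² = ((169 + 176 - 143 - 208) + (209 - 26))² = (-6 + 183)² = 177² = 31329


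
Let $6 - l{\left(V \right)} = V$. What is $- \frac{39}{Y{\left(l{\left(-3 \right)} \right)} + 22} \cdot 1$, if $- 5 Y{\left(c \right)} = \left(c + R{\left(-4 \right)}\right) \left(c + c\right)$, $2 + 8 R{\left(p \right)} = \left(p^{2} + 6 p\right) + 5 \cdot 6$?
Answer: $\frac{195}{97} \approx 2.0103$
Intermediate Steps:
$l{\left(V \right)} = 6 - V$
$R{\left(p \right)} = \frac{7}{2} + \frac{p^{2}}{8} + \frac{3 p}{4}$ ($R{\left(p \right)} = - \frac{1}{4} + \frac{\left(p^{2} + 6 p\right) + 5 \cdot 6}{8} = - \frac{1}{4} + \frac{\left(p^{2} + 6 p\right) + 30}{8} = - \frac{1}{4} + \frac{30 + p^{2} + 6 p}{8} = - \frac{1}{4} + \left(\frac{15}{4} + \frac{p^{2}}{8} + \frac{3 p}{4}\right) = \frac{7}{2} + \frac{p^{2}}{8} + \frac{3 p}{4}$)
$Y{\left(c \right)} = - \frac{2 c \left(\frac{5}{2} + c\right)}{5}$ ($Y{\left(c \right)} = - \frac{\left(c + \left(\frac{7}{2} + \frac{\left(-4\right)^{2}}{8} + \frac{3}{4} \left(-4\right)\right)\right) \left(c + c\right)}{5} = - \frac{\left(c + \left(\frac{7}{2} + \frac{1}{8} \cdot 16 - 3\right)\right) 2 c}{5} = - \frac{\left(c + \left(\frac{7}{2} + 2 - 3\right)\right) 2 c}{5} = - \frac{\left(c + \frac{5}{2}\right) 2 c}{5} = - \frac{\left(\frac{5}{2} + c\right) 2 c}{5} = - \frac{2 c \left(\frac{5}{2} + c\right)}{5}$)
$- \frac{39}{Y{\left(l{\left(-3 \right)} \right)} + 22} \cdot 1 = - \frac{39}{- \frac{\left(6 - -3\right) \left(5 + 2 \left(6 - -3\right)\right)}{5} + 22} \cdot 1 = - \frac{39}{- \frac{\left(6 + 3\right) \left(5 + 2 \left(6 + 3\right)\right)}{5} + 22} \cdot 1 = - \frac{39}{\left(- \frac{1}{5}\right) 9 \left(5 + 2 \cdot 9\right) + 22} \cdot 1 = - \frac{39}{\left(- \frac{1}{5}\right) 9 \left(5 + 18\right) + 22} \cdot 1 = - \frac{39}{\left(- \frac{1}{5}\right) 9 \cdot 23 + 22} \cdot 1 = - \frac{39}{- \frac{207}{5} + 22} \cdot 1 = - \frac{39}{- \frac{97}{5}} \cdot 1 = \left(-39\right) \left(- \frac{5}{97}\right) 1 = \frac{195}{97} \cdot 1 = \frac{195}{97}$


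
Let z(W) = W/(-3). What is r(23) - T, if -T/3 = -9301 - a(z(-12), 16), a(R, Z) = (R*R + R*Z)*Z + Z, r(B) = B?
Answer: -31768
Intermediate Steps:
z(W) = -W/3 (z(W) = W*(-⅓) = -W/3)
a(R, Z) = Z + Z*(R² + R*Z) (a(R, Z) = (R² + R*Z)*Z + Z = Z*(R² + R*Z) + Z = Z + Z*(R² + R*Z))
T = 31791 (T = -3*(-9301 - 16*(1 + (-⅓*(-12))² - ⅓*(-12)*16)) = -3*(-9301 - 16*(1 + 4² + 4*16)) = -3*(-9301 - 16*(1 + 16 + 64)) = -3*(-9301 - 16*81) = -3*(-9301 - 1*1296) = -3*(-9301 - 1296) = -3*(-10597) = 31791)
r(23) - T = 23 - 1*31791 = 23 - 31791 = -31768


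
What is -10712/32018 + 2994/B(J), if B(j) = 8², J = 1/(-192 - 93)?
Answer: 23794081/512288 ≈ 46.447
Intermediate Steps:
J = -1/285 (J = 1/(-285) = -1/285 ≈ -0.0035088)
B(j) = 64
-10712/32018 + 2994/B(J) = -10712/32018 + 2994/64 = -10712*1/32018 + 2994*(1/64) = -5356/16009 + 1497/32 = 23794081/512288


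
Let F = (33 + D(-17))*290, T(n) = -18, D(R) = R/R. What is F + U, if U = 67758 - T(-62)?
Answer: 77636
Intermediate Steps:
D(R) = 1
U = 67776 (U = 67758 - 1*(-18) = 67758 + 18 = 67776)
F = 9860 (F = (33 + 1)*290 = 34*290 = 9860)
F + U = 9860 + 67776 = 77636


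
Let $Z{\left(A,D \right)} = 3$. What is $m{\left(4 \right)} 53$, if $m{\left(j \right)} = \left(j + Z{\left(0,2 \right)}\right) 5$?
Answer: $1855$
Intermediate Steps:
$m{\left(j \right)} = 15 + 5 j$ ($m{\left(j \right)} = \left(j + 3\right) 5 = \left(3 + j\right) 5 = 15 + 5 j$)
$m{\left(4 \right)} 53 = \left(15 + 5 \cdot 4\right) 53 = \left(15 + 20\right) 53 = 35 \cdot 53 = 1855$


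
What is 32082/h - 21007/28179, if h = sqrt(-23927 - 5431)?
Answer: -21007/28179 - 5347*I*sqrt(3262)/1631 ≈ -0.74548 - 187.24*I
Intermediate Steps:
h = 3*I*sqrt(3262) (h = sqrt(-29358) = 3*I*sqrt(3262) ≈ 171.34*I)
32082/h - 21007/28179 = 32082/((3*I*sqrt(3262))) - 21007/28179 = 32082*(-I*sqrt(3262)/9786) - 21007*1/28179 = -5347*I*sqrt(3262)/1631 - 21007/28179 = -21007/28179 - 5347*I*sqrt(3262)/1631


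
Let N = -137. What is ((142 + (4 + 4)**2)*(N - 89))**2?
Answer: 2167461136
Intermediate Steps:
((142 + (4 + 4)**2)*(N - 89))**2 = ((142 + (4 + 4)**2)*(-137 - 89))**2 = ((142 + 8**2)*(-226))**2 = ((142 + 64)*(-226))**2 = (206*(-226))**2 = (-46556)**2 = 2167461136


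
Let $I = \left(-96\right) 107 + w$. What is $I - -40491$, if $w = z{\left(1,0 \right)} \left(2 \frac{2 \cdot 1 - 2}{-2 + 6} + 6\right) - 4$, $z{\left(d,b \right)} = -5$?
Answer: $30185$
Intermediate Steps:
$w = -34$ ($w = - 5 \left(2 \frac{2 \cdot 1 - 2}{-2 + 6} + 6\right) - 4 = - 5 \left(2 \frac{2 - 2}{4} + 6\right) - 4 = - 5 \left(2 \cdot 0 \cdot \frac{1}{4} + 6\right) - 4 = - 5 \left(2 \cdot 0 + 6\right) - 4 = - 5 \left(0 + 6\right) - 4 = \left(-5\right) 6 - 4 = -30 - 4 = -34$)
$I = -10306$ ($I = \left(-96\right) 107 - 34 = -10272 - 34 = -10306$)
$I - -40491 = -10306 - -40491 = -10306 + 40491 = 30185$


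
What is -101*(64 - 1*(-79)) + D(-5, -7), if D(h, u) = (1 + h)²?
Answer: -14427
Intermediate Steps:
-101*(64 - 1*(-79)) + D(-5, -7) = -101*(64 - 1*(-79)) + (1 - 5)² = -101*(64 + 79) + (-4)² = -101*143 + 16 = -14443 + 16 = -14427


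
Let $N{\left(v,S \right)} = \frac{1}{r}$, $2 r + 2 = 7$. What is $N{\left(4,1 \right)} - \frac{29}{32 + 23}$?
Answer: $- \frac{7}{55} \approx -0.12727$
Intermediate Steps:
$r = \frac{5}{2}$ ($r = -1 + \frac{1}{2} \cdot 7 = -1 + \frac{7}{2} = \frac{5}{2} \approx 2.5$)
$N{\left(v,S \right)} = \frac{2}{5}$ ($N{\left(v,S \right)} = \frac{1}{\frac{5}{2}} = \frac{2}{5}$)
$N{\left(4,1 \right)} - \frac{29}{32 + 23} = \frac{2}{5} - \frac{29}{32 + 23} = \frac{2}{5} - \frac{29}{55} = - \frac{7}{55}$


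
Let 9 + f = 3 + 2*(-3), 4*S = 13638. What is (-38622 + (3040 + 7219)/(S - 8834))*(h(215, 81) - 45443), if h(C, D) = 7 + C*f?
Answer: 20120173097536/10849 ≈ 1.8546e+9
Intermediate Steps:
S = 6819/2 (S = (¼)*13638 = 6819/2 ≈ 3409.5)
f = -12 (f = -9 + (3 + 2*(-3)) = -9 + (3 - 6) = -9 - 3 = -12)
h(C, D) = 7 - 12*C (h(C, D) = 7 + C*(-12) = 7 - 12*C)
(-38622 + (3040 + 7219)/(S - 8834))*(h(215, 81) - 45443) = (-38622 + (3040 + 7219)/(6819/2 - 8834))*((7 - 12*215) - 45443) = (-38622 + 10259/(-10849/2))*((7 - 2580) - 45443) = (-38622 + 10259*(-2/10849))*(-2573 - 45443) = (-38622 - 20518/10849)*(-48016) = -419030596/10849*(-48016) = 20120173097536/10849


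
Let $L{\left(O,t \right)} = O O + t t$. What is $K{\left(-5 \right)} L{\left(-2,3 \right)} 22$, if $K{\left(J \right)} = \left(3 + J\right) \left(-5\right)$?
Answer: $2860$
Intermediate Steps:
$K{\left(J \right)} = -15 - 5 J$
$L{\left(O,t \right)} = O^{2} + t^{2}$
$K{\left(-5 \right)} L{\left(-2,3 \right)} 22 = \left(-15 - -25\right) \left(\left(-2\right)^{2} + 3^{2}\right) 22 = \left(-15 + 25\right) \left(4 + 9\right) 22 = 10 \cdot 13 \cdot 22 = 130 \cdot 22 = 2860$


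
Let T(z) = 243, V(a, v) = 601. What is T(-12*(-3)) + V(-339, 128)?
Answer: 844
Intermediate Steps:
T(-12*(-3)) + V(-339, 128) = 243 + 601 = 844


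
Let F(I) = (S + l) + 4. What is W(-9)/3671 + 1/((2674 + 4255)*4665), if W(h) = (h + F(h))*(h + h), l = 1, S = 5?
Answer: -581824459/118660614735 ≈ -0.0049033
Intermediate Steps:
F(I) = 10 (F(I) = (5 + 1) + 4 = 6 + 4 = 10)
W(h) = 2*h*(10 + h) (W(h) = (h + 10)*(h + h) = (10 + h)*(2*h) = 2*h*(10 + h))
W(-9)/3671 + 1/((2674 + 4255)*4665) = (2*(-9)*(10 - 9))/3671 + 1/((2674 + 4255)*4665) = (2*(-9)*1)*(1/3671) + (1/4665)/6929 = -18*1/3671 + (1/6929)*(1/4665) = -18/3671 + 1/32323785 = -581824459/118660614735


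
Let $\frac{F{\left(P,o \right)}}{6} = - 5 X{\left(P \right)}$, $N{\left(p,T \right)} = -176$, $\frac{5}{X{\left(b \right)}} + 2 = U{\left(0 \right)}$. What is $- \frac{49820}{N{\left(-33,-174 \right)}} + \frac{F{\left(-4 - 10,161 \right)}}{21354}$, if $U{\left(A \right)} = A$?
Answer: $\frac{44327895}{156596} \approx 283.07$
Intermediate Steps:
$X{\left(b \right)} = - \frac{5}{2}$ ($X{\left(b \right)} = \frac{5}{-2 + 0} = \frac{5}{-2} = 5 \left(- \frac{1}{2}\right) = - \frac{5}{2}$)
$F{\left(P,o \right)} = 75$ ($F{\left(P,o \right)} = 6 \left(\left(-5\right) \left(- \frac{5}{2}\right)\right) = 6 \cdot \frac{25}{2} = 75$)
$- \frac{49820}{N{\left(-33,-174 \right)}} + \frac{F{\left(-4 - 10,161 \right)}}{21354} = - \frac{49820}{-176} + \frac{75}{21354} = \left(-49820\right) \left(- \frac{1}{176}\right) + 75 \cdot \frac{1}{21354} = \frac{12455}{44} + \frac{25}{7118} = \frac{44327895}{156596}$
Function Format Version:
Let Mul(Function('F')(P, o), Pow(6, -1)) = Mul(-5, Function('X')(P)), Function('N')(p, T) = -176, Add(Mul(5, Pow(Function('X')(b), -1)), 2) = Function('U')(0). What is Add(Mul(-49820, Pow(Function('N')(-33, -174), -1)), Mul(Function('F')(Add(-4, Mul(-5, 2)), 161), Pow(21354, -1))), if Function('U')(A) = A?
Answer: Rational(44327895, 156596) ≈ 283.07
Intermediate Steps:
Function('X')(b) = Rational(-5, 2) (Function('X')(b) = Mul(5, Pow(Add(-2, 0), -1)) = Mul(5, Pow(-2, -1)) = Mul(5, Rational(-1, 2)) = Rational(-5, 2))
Function('F')(P, o) = 75 (Function('F')(P, o) = Mul(6, Mul(-5, Rational(-5, 2))) = Mul(6, Rational(25, 2)) = 75)
Add(Mul(-49820, Pow(Function('N')(-33, -174), -1)), Mul(Function('F')(Add(-4, Mul(-5, 2)), 161), Pow(21354, -1))) = Add(Mul(-49820, Pow(-176, -1)), Mul(75, Pow(21354, -1))) = Add(Mul(-49820, Rational(-1, 176)), Mul(75, Rational(1, 21354))) = Add(Rational(12455, 44), Rational(25, 7118)) = Rational(44327895, 156596)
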